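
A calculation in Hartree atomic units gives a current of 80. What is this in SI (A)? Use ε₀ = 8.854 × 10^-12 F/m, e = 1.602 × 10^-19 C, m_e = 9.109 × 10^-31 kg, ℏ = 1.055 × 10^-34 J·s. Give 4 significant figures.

One atomic unit of electric current: I_au = e E_h/ℏ = m_e e⁵/((4πε₀)²ℏ³) = 6.612 × 10^-3 A.
80 × 6.612 × 10^-3 A = 0.5290 A

0.5290 A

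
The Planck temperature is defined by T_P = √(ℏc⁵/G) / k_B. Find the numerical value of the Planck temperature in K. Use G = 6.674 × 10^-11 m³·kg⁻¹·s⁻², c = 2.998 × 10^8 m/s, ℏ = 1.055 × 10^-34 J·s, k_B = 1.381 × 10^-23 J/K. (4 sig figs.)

T_P = √(ℏc⁵/G) / k_B
  = √(3.828 × 10^18) × 7.241 × 10^22
  = 1.417 × 10^32 K

1.417 × 10^32 K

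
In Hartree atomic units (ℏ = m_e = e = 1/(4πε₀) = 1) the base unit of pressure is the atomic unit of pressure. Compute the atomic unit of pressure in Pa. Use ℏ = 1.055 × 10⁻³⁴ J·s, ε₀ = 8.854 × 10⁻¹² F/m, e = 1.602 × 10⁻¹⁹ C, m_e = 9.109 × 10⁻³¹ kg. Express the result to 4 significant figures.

P_au = E_h/a₀³ = m_e⁴e¹⁰/((4πε₀)⁵ℏ⁸)
E_h = 4.354 × 10⁻¹⁸ J
a₀ = 5.297 × 10⁻¹¹ m
E_h/a₀³ = 2.929 × 10¹³ Pa

2.929 × 10¹³ Pa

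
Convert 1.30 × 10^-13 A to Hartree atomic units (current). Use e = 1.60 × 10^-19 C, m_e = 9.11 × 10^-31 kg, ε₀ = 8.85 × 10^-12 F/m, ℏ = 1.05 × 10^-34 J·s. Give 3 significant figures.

atomic unit of electric current: I_au = e E_h/ℏ = m_e e⁵/((4πε₀)²ℏ³) = 6.67 × 10^-3 A.
1.30 × 10^-13 / 6.67 × 10^-3 = 1.95 × 10^-11

1.95 × 10^-11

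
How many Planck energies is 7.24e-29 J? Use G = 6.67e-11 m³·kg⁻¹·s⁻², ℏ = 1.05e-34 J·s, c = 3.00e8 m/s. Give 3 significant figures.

Planck energy: E_P = √(ℏc⁵/G) = 1.96e9 J.
7.24e-29 / 1.96e9 = 3.70e-38

3.70e-38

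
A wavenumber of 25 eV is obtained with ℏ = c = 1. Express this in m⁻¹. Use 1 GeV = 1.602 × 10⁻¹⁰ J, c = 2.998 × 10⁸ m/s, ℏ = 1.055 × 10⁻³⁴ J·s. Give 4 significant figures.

Inverse length is [E]/(ℏc).
1 GeV → 1/(ℏc) × (1 GeV in J) = 5.065 × 10¹⁵ m⁻¹.
Convert the energy scale: 25 eV = 2.50 × 10⁻⁸ GeV.
Result: 2.50 × 10⁻⁸ × 5.065 × 10¹⁵ = 1.266 × 10⁸ m⁻¹.

1.266 × 10⁸ m⁻¹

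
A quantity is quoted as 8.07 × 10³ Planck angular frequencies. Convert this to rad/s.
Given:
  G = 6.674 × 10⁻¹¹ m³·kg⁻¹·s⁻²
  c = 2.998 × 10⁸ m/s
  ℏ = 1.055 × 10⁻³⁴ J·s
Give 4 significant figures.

1.497 × 10⁴⁷ rad/s

One Planck angular frequency: ω_P = √(c⁵/(ℏG)) = 1.855 × 10⁴³ rad/s.
8.07 × 10³ × 1.855 × 10⁴³ rad/s = 1.497 × 10⁴⁷ rad/s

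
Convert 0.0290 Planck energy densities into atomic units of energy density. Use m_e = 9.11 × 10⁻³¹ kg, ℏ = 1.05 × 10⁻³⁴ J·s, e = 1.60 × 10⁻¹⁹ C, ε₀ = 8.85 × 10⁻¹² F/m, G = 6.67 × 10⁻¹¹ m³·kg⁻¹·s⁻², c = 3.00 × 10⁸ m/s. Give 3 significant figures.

4.51 × 10⁹⁸

Planck energy density: u_P = c⁷/(ℏG²) = 4.68 × 10¹¹³ J/m³
atomic unit of energy density: u_au = E_h/a₀³ = m_e⁴e¹⁰/((4πε₀)⁵ℏ⁸) = 3.01 × 10¹³ J/m³
0.0290 × 4.68 × 10¹¹³ / 3.01 × 10¹³ = 4.51 × 10⁹⁸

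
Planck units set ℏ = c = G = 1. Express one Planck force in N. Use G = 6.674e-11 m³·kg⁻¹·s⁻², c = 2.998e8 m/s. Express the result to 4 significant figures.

From ℏ = c = G = 1 the force scale is F_P = c⁴/G.
  = 8.078e33 / 6.674e-11
  = 1.210e44 N

1.210e44 N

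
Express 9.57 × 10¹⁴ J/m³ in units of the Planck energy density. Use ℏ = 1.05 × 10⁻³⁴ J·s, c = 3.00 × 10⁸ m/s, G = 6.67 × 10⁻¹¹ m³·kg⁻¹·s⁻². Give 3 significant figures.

Planck energy density: u_P = c⁷/(ℏG²) = 4.68 × 10¹¹³ J/m³.
9.57 × 10¹⁴ / 4.68 × 10¹¹³ = 2.04 × 10⁻⁹⁹

2.04 × 10⁻⁹⁹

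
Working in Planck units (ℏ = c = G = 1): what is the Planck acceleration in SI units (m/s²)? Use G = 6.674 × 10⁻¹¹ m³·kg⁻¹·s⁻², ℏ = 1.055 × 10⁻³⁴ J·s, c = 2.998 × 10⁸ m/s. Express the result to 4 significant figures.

5.560 × 10⁵¹ m/s²

The unique combination of the constants set to 1 with dimensions of acceleration is a_P = √(c⁷/(ℏG)).
  = √(3.092 × 10¹⁰³)
  = 5.560 × 10⁵¹ m/s²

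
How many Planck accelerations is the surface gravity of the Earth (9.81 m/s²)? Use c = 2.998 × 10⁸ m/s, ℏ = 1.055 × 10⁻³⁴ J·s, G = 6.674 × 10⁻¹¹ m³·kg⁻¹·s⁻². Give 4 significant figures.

1.764 × 10⁻⁵¹

Planck acceleration: a_P = √(c⁷/(ℏG)) = 5.560 × 10⁵¹ m/s².
9.81 / 5.560 × 10⁵¹ = 1.764 × 10⁻⁵¹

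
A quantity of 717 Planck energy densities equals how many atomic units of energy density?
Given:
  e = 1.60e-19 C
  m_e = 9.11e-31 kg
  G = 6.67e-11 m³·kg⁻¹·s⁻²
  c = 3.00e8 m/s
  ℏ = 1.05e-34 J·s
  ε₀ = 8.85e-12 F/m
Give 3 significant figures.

Planck energy density: u_P = c⁷/(ℏG²) = 4.68e113 J/m³
atomic unit of energy density: u_au = E_h/a₀³ = m_e⁴e¹⁰/((4πε₀)⁵ℏ⁸) = 3.01e13 J/m³
717 × 4.68e113 / 3.01e13 = 1.11e103

1.11e103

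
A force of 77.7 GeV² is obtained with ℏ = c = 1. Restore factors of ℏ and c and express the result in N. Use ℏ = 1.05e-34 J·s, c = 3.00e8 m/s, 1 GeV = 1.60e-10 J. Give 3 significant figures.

Force is [E]/[L] = [E]²/(ℏc); restore (ℏc)⁻¹.
1 GeV² → 1/(ℏc) × (1 GeV in J)² = 8.13e5 N.
Result: 77.7 × 8.13e5 = 6.31e7 N.

6.31e7 N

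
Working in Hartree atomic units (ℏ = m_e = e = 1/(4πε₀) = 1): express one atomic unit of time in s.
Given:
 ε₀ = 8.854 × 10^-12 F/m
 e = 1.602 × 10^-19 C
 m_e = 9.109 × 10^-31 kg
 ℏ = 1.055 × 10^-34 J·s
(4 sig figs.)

2.423 × 10^-17 s

From ℏ = m_e = e = 1/(4πε₀) = 1 the time scale is τ_au = (4πε₀)²ℏ³/(m_e e⁴).
E_h = 4.354 × 10^-18 J
ℏ/E_h = 2.423 × 10^-17 s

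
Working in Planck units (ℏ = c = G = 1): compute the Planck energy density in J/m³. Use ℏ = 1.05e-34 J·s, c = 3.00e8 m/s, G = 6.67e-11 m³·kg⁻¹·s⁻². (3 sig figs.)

The unique combination of the constants set to 1 with dimensions of energy density is u_P = c⁷/(ℏG²).
  = 2.19e59 / 4.67e-55
  = 4.68e113 J/m³

4.68e113 J/m³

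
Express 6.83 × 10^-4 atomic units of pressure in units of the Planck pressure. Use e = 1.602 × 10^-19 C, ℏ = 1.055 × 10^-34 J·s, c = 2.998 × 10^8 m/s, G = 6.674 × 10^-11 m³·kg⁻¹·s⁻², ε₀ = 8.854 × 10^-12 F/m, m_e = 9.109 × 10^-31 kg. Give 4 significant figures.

atomic unit of pressure: P_au = E_h/a₀³ = m_e⁴e¹⁰/((4πε₀)⁵ℏ⁸) = 2.929 × 10^13 Pa
Planck pressure: p_P = c⁷/(ℏG²) = 4.632 × 10^113 Pa
6.83 × 10^-4 × 2.929 × 10^13 / 4.632 × 10^113 = 4.319 × 10^-104

4.319 × 10^-104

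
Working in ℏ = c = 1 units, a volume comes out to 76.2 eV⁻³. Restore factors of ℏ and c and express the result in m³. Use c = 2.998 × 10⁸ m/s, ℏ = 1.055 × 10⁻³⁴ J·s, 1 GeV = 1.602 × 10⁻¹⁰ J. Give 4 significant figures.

5.864 × 10⁻¹⁹ m³

Volume is [L]³ = [E]⁻³·(ℏc)³.
1 GeV⁻³ → (ℏc)³ × (1 GeV in J)⁻³ = 7.696 × 10⁻⁴⁸ m³.
Convert the energy scale: 76.2 eV⁻³ = 7.62 × 10²⁸ GeV⁻³.
Result: 7.62 × 10²⁸ × 7.696 × 10⁻⁴⁸ = 5.864 × 10⁻¹⁹ m³.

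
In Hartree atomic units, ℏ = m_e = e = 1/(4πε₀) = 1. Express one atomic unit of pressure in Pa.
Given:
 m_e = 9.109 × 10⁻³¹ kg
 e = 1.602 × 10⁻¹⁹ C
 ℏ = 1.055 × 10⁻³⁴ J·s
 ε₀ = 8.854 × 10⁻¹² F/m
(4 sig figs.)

From ℏ = m_e = e = 1/(4πε₀) = 1 the pressure scale is P_au = E_h/a₀³ = m_e⁴e¹⁰/((4πε₀)⁵ℏ⁸).
E_h = 4.354 × 10⁻¹⁸ J
a₀ = 5.297 × 10⁻¹¹ m
E_h/a₀³ = 2.929 × 10¹³ Pa

2.929 × 10¹³ Pa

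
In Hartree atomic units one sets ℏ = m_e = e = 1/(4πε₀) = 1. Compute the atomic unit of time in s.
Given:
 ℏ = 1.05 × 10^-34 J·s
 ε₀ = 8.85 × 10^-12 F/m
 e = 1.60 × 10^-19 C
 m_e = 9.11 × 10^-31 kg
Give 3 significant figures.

τ_au = (4πε₀)²ℏ³/(m_e e⁴)
E_h = 4.38 × 10^-18 J
ℏ/E_h = 2.40 × 10^-17 s

2.40 × 10^-17 s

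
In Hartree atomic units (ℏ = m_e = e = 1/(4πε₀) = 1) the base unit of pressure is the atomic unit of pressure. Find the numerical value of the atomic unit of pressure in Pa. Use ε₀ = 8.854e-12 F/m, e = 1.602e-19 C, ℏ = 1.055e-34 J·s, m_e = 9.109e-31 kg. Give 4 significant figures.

2.929e13 Pa

P_au = E_h/a₀³ = m_e⁴e¹⁰/((4πε₀)⁵ℏ⁸)
E_h = 4.354e-18 J
a₀ = 5.297e-11 m
E_h/a₀³ = 2.929e13 Pa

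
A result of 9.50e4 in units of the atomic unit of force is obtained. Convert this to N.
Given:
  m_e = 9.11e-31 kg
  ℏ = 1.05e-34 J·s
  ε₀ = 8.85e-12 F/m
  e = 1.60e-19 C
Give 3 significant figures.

One atomic unit of force: F_au = E_h/a₀ = m_e²e⁶/((4πε₀)³ℏ⁴) = 8.33e-8 N.
9.50e4 × 8.33e-8 N = 7.91e-3 N

7.91e-3 N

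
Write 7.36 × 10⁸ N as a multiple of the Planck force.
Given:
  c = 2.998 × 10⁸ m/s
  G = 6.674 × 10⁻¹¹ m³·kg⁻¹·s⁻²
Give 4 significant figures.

6.080 × 10⁻³⁶

Planck force: F_P = c⁴/G = 1.210 × 10⁴⁴ N.
7.36 × 10⁸ / 1.210 × 10⁴⁴ = 6.080 × 10⁻³⁶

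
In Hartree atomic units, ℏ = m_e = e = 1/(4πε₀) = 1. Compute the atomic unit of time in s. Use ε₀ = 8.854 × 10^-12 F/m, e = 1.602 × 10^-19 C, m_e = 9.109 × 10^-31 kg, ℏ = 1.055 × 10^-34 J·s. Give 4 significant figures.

2.423 × 10^-17 s

The unique combination of the constants set to 1 with dimensions of time is τ_au = (4πε₀)²ℏ³/(m_e e⁴).
E_h = 4.354 × 10^-18 J
ℏ/E_h = 2.423 × 10^-17 s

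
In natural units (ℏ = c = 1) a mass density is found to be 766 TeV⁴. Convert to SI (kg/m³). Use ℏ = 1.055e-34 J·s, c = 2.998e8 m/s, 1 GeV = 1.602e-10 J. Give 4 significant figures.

Mass density is [E]/(c²[L]³) = [E]⁴/(ℏ³c⁵).
1 GeV⁴ → 1/(ℏ³c⁵) × (1 GeV in J)⁴ = 2.316e20 kg/m³.
Convert the energy scale: 766 TeV⁴ = 7.66e14 GeV⁴.
Result: 7.66e14 × 2.316e20 = 1.774e35 kg/m³.

1.774e35 kg/m³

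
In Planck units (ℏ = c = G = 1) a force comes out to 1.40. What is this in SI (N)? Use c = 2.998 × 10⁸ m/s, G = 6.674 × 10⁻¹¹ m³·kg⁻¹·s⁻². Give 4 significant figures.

1.695 × 10⁴⁴ N

One Planck force: F_P = c⁴/G = 1.210 × 10⁴⁴ N.
1.40 × 1.210 × 10⁴⁴ N = 1.695 × 10⁴⁴ N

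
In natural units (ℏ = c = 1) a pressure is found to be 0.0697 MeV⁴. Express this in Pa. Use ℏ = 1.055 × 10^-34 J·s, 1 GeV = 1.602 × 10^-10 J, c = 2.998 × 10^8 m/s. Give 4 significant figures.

Pressure is [E]/[L]³ = [E]⁴/(ℏc)³.
1 GeV⁴ → 1/(ℏc)³ × (1 GeV in J)⁴ = 2.082 × 10^37 Pa.
Convert the energy scale: 0.0697 MeV⁴ = 6.97 × 10^-14 GeV⁴.
Result: 6.97 × 10^-14 × 2.082 × 10^37 = 1.451 × 10^24 Pa.

1.451 × 10^24 Pa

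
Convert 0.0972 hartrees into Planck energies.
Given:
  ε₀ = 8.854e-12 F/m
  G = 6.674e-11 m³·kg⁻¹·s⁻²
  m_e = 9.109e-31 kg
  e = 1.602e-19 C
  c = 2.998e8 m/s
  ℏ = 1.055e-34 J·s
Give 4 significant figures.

hartree: E_h = m_e e⁴/(4πε₀ℏ)² = 4.354e-18 J
Planck energy: E_P = √(ℏc⁵/G) = 1.957e9 J
0.0972 × 4.354e-18 / 1.957e9 = 2.163e-28

2.163e-28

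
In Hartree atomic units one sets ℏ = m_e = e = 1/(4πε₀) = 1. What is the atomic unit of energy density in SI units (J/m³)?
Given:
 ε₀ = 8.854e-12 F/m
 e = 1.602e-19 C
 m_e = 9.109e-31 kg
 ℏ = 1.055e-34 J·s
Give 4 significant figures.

u_au = E_h/a₀³ = m_e⁴e¹⁰/((4πε₀)⁵ℏ⁸)
E_h = 4.354e-18 J
a₀ = 5.297e-11 m
E_h/a₀³ = 2.929e13 J/m³

2.929e13 J/m³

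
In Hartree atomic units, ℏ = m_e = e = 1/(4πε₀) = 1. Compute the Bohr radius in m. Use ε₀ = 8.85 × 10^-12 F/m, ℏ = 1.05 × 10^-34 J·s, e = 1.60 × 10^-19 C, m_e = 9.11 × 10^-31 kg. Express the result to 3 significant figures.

5.26 × 10^-11 m

Dimensional analysis gives a₀ = 4πε₀ℏ²/(m_e e²).
  = 1.23 × 10^-78 / 2.33 × 10^-68
  = 5.26 × 10^-11 m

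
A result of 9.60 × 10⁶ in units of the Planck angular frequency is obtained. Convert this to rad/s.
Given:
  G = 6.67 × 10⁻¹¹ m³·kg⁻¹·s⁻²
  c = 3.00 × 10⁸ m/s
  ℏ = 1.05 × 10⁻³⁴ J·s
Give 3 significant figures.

1.79 × 10⁵⁰ rad/s

One Planck angular frequency: ω_P = √(c⁵/(ℏG)) = 1.86 × 10⁴³ rad/s.
9.60 × 10⁶ × 1.86 × 10⁴³ rad/s = 1.79 × 10⁵⁰ rad/s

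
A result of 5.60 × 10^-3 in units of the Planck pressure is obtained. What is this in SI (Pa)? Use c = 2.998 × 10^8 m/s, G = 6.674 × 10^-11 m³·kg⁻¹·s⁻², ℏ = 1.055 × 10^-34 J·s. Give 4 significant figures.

One Planck pressure: p_P = c⁷/(ℏG²) = 4.632 × 10^113 Pa.
5.60 × 10^-3 × 4.632 × 10^113 Pa = 2.594 × 10^111 Pa

2.594 × 10^111 Pa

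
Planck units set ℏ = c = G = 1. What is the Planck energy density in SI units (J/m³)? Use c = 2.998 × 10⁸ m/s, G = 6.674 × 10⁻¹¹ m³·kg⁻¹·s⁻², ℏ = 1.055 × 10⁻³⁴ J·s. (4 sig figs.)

4.632 × 10¹¹³ J/m³

Dimensional analysis gives u_P = c⁷/(ℏG²).
  = 2.177 × 10⁵⁹ / 4.699 × 10⁻⁵⁵
  = 4.632 × 10¹¹³ J/m³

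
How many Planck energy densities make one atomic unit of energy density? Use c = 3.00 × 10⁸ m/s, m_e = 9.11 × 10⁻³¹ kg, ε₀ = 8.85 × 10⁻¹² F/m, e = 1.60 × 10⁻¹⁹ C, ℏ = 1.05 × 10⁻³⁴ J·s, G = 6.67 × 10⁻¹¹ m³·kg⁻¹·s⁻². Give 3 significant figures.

6.44 × 10⁻¹⁰¹

atomic unit of energy density: u_au = E_h/a₀³ = m_e⁴e¹⁰/((4πε₀)⁵ℏ⁸) = 3.01 × 10¹³ J/m³
Planck energy density: u_P = c⁷/(ℏG²) = 4.68 × 10¹¹³ J/m³
ratio = 3.01 × 10¹³ / 4.68 × 10¹¹³ = 6.44 × 10⁻¹⁰¹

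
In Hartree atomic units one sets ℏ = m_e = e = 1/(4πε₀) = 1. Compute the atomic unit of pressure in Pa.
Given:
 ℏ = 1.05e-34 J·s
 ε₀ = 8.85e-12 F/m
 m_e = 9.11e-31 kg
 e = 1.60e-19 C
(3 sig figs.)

P_au = E_h/a₀³ = m_e⁴e¹⁰/((4πε₀)⁵ℏ⁸)
E_h = 4.38e-18 J
a₀ = 5.26e-11 m
E_h/a₀³ = 3.01e13 Pa

3.01e13 Pa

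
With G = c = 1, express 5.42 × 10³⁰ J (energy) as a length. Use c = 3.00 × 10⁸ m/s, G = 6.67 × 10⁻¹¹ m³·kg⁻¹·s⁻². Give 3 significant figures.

Energy → length via G/c⁴.
5.42 × 10³⁰ J × (G/c⁴) = 4.46 × 10⁻¹⁴ m

4.46 × 10⁻¹⁴ m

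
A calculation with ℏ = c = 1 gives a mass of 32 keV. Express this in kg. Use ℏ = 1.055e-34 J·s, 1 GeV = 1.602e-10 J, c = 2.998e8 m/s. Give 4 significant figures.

Mass is [E]/c²; divide by c².
1 GeV → 1/c² × (1 GeV in J) = 1.782e-27 kg.
Convert the energy scale: 32 keV = 3.20e-5 GeV.
Result: 3.20e-5 × 1.782e-27 = 5.704e-32 kg.

5.704e-32 kg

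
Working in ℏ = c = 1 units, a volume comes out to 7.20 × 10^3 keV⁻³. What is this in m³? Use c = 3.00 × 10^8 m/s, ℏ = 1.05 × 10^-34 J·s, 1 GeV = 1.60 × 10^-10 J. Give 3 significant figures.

5.49 × 10^-26 m³

Volume is [L]³ = [E]⁻³·(ℏc)³.
1 GeV⁻³ → (ℏc)³ × (1 GeV in J)⁻³ = 7.63 × 10^-48 m³.
Convert the energy scale: 7.20 × 10^3 keV⁻³ = 7.20 × 10^21 GeV⁻³.
Result: 7.20 × 10^21 × 7.63 × 10^-48 = 5.49 × 10^-26 m³.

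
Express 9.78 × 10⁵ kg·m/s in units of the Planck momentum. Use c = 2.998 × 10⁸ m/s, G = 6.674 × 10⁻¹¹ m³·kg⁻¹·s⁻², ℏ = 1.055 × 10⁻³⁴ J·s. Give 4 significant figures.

Planck momentum: p_P = √(ℏc³/G) = 6.527 kg·m/s.
9.78 × 10⁵ / 6.527 = 1.499 × 10⁵

1.499 × 10⁵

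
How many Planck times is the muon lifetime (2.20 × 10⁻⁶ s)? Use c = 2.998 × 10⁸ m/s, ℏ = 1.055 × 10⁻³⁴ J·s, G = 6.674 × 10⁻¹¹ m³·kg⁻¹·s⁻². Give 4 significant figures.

Planck time: t_P = √(ℏG/c⁵) = 5.392 × 10⁻⁴⁴ s.
2.20 × 10⁻⁶ / 5.392 × 10⁻⁴⁴ = 4.080 × 10³⁷

4.080 × 10³⁷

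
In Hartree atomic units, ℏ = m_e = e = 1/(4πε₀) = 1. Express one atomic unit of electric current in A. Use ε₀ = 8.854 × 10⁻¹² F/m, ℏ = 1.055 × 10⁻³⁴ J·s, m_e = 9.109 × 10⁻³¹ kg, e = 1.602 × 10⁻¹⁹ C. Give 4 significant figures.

From ℏ = m_e = e = 1/(4πε₀) = 1 the current scale is I_au = e E_h/ℏ = m_e e⁵/((4πε₀)²ℏ³).
E_h = 4.354 × 10⁻¹⁸ J
e·E_h/ℏ = 6.612 × 10⁻³ A

6.612 × 10⁻³ A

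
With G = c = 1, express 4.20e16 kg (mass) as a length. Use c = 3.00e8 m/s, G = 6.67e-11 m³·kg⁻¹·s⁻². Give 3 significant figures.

3.11e-11 m

In G = c = 1 units mass has dimensions of length; the conversion factor is G/c².
4.20e16 kg × (G/c²) = 3.11e-11 m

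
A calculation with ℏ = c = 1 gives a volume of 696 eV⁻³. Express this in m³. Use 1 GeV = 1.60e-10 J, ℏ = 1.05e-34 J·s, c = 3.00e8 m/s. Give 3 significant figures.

Volume is [L]³ = [E]⁻³·(ℏc)³.
1 GeV⁻³ → (ℏc)³ × (1 GeV in J)⁻³ = 7.63e-48 m³.
Convert the energy scale: 696 eV⁻³ = 6.96e29 GeV⁻³.
Result: 6.96e29 × 7.63e-48 = 5.31e-18 m³.

5.31e-18 m³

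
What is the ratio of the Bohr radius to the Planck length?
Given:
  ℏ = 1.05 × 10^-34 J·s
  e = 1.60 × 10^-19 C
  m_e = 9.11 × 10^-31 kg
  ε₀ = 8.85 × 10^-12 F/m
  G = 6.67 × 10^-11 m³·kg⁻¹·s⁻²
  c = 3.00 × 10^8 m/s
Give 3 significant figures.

Bohr radius: a₀ = 4πε₀ℏ²/(m_e e²) = 5.26 × 10^-11 m
Planck length: ℓ_P = √(ℏG/c³) = 1.61 × 10^-35 m
ratio = 5.26 × 10^-11 / 1.61 × 10^-35 = 3.26 × 10^24

3.26 × 10^24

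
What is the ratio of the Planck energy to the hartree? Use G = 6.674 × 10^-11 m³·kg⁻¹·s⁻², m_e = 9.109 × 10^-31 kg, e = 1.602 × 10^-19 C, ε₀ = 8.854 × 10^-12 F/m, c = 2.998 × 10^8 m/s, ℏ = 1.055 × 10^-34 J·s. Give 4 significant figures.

Planck energy: E_P = √(ℏc⁵/G) = 1.957 × 10^9 J
hartree: E_h = m_e e⁴/(4πε₀ℏ)² = 4.354 × 10^-18 J
ratio = 1.957 × 10^9 / 4.354 × 10^-18 = 4.494 × 10^26

4.494 × 10^26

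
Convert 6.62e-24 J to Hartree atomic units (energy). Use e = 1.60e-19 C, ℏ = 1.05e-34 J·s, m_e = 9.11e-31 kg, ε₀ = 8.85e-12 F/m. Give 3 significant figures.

hartree: E_h = m_e e⁴/(4πε₀ℏ)² = 4.38e-18 J.
6.62e-24 / 4.38e-18 = 1.51e-6

1.51e-6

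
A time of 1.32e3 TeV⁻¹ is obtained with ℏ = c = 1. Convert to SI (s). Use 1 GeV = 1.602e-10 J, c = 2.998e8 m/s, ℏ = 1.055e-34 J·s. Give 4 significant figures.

8.693e-25 s

A time is [E]⁻¹ in ℏ=c=1; restore one factor of ℏ.
1 GeV⁻¹ → ℏ × (1 GeV in J)⁻¹ = 6.586e-25 s.
Convert the energy scale: 1.32e3 TeV⁻¹ = 1.32 GeV⁻¹.
Result: 1.32 × 6.586e-25 = 8.693e-25 s.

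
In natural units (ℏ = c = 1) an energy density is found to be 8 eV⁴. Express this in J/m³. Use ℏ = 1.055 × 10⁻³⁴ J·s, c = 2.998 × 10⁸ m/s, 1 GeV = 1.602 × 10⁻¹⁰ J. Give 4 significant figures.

166.5 J/m³

[E]/[L]³ = [E]⁴/(ℏc)³; restore (ℏc)⁻³.
1 GeV⁴ → 1/(ℏc)³ × (1 GeV in J)⁴ = 2.082 × 10³⁷ J/m³.
Convert the energy scale: 8 eV⁴ = 8.00 × 10⁻³⁶ GeV⁴.
Result: 8.00 × 10⁻³⁶ × 2.082 × 10³⁷ = 166.5 J/m³.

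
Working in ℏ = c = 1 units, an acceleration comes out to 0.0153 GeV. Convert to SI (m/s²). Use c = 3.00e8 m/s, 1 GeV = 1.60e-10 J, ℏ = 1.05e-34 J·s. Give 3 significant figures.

Acceleration is [L]/[T]² = c·[E]/ℏ.
1 GeV → c/ℏ × (1 GeV in J) = 4.57e32 m/s².
Result: 0.0153 × 4.57e32 = 6.99e30 m/s².

6.99e30 m/s²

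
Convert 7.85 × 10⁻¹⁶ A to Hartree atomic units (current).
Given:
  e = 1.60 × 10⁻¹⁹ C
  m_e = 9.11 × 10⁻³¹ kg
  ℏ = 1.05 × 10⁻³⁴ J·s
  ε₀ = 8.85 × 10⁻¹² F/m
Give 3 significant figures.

1.18 × 10⁻¹³

atomic unit of electric current: I_au = e E_h/ℏ = m_e e⁵/((4πε₀)²ℏ³) = 6.67 × 10⁻³ A.
7.85 × 10⁻¹⁶ / 6.67 × 10⁻³ = 1.18 × 10⁻¹³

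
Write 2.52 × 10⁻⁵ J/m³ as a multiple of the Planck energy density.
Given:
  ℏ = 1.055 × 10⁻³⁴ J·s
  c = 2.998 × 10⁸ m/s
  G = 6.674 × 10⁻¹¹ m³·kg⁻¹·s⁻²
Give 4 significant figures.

5.440 × 10⁻¹¹⁹

Planck energy density: u_P = c⁷/(ℏG²) = 4.632 × 10¹¹³ J/m³.
2.52 × 10⁻⁵ / 4.632 × 10¹¹³ = 5.440 × 10⁻¹¹⁹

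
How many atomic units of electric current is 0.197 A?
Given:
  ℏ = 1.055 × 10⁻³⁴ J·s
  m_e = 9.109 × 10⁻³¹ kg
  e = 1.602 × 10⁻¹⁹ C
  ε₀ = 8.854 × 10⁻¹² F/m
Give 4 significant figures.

atomic unit of electric current: I_au = e E_h/ℏ = m_e e⁵/((4πε₀)²ℏ³) = 6.612 × 10⁻³ A.
0.197 / 6.612 × 10⁻³ = 29.79

29.79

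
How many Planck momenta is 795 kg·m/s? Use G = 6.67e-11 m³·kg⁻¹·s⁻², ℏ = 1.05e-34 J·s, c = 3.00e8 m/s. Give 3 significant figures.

122

Planck momentum: p_P = √(ℏc³/G) = 6.52 kg·m/s.
795 / 6.52 = 122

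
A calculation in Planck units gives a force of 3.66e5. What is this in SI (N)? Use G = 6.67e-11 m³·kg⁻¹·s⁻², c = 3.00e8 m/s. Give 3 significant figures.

One Planck force: F_P = c⁴/G = 1.21e44 N.
3.66e5 × 1.21e44 N = 4.44e49 N

4.44e49 N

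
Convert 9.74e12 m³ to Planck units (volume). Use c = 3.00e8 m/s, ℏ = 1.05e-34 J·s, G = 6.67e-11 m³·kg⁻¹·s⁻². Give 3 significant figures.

2.33e117

Planck volume: V_P = (ℏG/c³)^(3/2) = 4.18e-105 m³.
9.74e12 / 4.18e-105 = 2.33e117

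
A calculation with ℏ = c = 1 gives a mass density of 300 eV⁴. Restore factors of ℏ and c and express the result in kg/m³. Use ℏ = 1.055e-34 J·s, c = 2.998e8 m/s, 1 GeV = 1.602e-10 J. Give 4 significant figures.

Mass density is [E]/(c²[L]³) = [E]⁴/(ℏ³c⁵).
1 GeV⁴ → 1/(ℏ³c⁵) × (1 GeV in J)⁴ = 2.316e20 kg/m³.
Convert the energy scale: 300 eV⁴ = 3.00e-34 GeV⁴.
Result: 3.00e-34 × 2.316e20 = 6.948e-14 kg/m³.

6.948e-14 kg/m³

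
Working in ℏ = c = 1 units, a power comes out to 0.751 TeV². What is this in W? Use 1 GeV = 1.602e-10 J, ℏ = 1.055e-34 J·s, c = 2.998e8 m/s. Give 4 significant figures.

Power is [E]/[T] = [E]²/ℏ.
1 GeV² → 1/ℏ × (1 GeV in J)² = 2.433e14 W.
Convert the energy scale: 0.751 TeV² = 7.51e5 GeV².
Result: 7.51e5 × 2.433e14 = 1.827e20 W.

1.827e20 W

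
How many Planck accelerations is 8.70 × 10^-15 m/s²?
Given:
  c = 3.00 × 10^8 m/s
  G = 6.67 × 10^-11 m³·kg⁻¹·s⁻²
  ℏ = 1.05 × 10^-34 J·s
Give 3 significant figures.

Planck acceleration: a_P = √(c⁷/(ℏG)) = 5.59 × 10^51 m/s².
8.70 × 10^-15 / 5.59 × 10^51 = 1.56 × 10^-66

1.56 × 10^-66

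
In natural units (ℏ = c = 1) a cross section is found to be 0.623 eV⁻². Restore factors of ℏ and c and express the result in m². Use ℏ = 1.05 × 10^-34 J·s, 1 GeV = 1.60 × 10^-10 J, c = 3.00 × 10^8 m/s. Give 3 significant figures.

Area is [L]² = [E]⁻²·(ℏc)²; restore (ℏc)².
1 GeV⁻² → (ℏc)² × (1 GeV in J)⁻² = 3.88 × 10^-32 m².
Convert the energy scale: 0.623 eV⁻² = 6.23 × 10^17 GeV⁻².
Result: 6.23 × 10^17 × 3.88 × 10^-32 = 2.41 × 10^-14 m².

2.41 × 10^-14 m²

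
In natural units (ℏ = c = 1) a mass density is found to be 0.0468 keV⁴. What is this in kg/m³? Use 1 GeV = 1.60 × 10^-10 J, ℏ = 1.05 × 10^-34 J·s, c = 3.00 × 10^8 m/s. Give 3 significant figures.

Mass density is [E]/(c²[L]³) = [E]⁴/(ℏ³c⁵).
1 GeV⁴ → 1/(ℏ³c⁵) × (1 GeV in J)⁴ = 2.33 × 10^20 kg/m³.
Convert the energy scale: 0.0468 keV⁴ = 4.68 × 10^-26 GeV⁴.
Result: 4.68 × 10^-26 × 2.33 × 10^20 = 1.09 × 10^-5 kg/m³.

1.09 × 10^-5 kg/m³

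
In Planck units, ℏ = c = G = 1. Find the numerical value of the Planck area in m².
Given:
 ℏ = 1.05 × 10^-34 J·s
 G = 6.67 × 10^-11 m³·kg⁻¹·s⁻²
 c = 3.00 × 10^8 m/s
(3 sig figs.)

From ℏ = c = G = 1 the area scale is A_P = ℏG/c³.
  = 7.00 × 10^-45 / 2.70 × 10^25
  = 2.59 × 10^-70 m²

2.59 × 10^-70 m²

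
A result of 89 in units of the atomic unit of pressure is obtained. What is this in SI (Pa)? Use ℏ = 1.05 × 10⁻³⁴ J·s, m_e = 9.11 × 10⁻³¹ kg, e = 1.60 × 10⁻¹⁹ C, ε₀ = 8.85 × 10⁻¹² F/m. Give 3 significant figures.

2.68 × 10¹⁵ Pa

One atomic unit of pressure: P_au = E_h/a₀³ = m_e⁴e¹⁰/((4πε₀)⁵ℏ⁸) = 3.01 × 10¹³ Pa.
89 × 3.01 × 10¹³ Pa = 2.68 × 10¹⁵ Pa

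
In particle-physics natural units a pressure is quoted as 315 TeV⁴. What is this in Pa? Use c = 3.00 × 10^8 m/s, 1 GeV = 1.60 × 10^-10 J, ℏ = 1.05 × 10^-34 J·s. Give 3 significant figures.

Pressure is [E]/[L]³ = [E]⁴/(ℏc)³.
1 GeV⁴ → 1/(ℏc)³ × (1 GeV in J)⁴ = 2.10 × 10^37 Pa.
Convert the energy scale: 315 TeV⁴ = 3.15 × 10^14 GeV⁴.
Result: 3.15 × 10^14 × 2.10 × 10^37 = 6.60 × 10^51 Pa.

6.60 × 10^51 Pa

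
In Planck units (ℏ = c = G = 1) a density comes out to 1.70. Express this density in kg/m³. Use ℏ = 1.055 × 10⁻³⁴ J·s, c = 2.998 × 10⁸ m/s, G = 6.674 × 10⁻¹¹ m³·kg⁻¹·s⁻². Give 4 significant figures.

8.762 × 10⁹⁶ kg/m³

One Planck density: ρ_P = c⁵/(ℏG²) = 5.154 × 10⁹⁶ kg/m³.
1.70 × 5.154 × 10⁹⁶ kg/m³ = 8.762 × 10⁹⁶ kg/m³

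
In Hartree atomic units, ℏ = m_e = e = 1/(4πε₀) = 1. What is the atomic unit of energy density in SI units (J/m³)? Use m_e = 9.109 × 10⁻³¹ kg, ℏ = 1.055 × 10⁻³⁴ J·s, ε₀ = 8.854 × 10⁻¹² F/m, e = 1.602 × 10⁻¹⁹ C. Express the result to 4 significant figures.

From ℏ = m_e = e = 1/(4πε₀) = 1 the energy density scale is u_au = E_h/a₀³ = m_e⁴e¹⁰/((4πε₀)⁵ℏ⁸).
E_h = 4.354 × 10⁻¹⁸ J
a₀ = 5.297 × 10⁻¹¹ m
E_h/a₀³ = 2.929 × 10¹³ J/m³

2.929 × 10¹³ J/m³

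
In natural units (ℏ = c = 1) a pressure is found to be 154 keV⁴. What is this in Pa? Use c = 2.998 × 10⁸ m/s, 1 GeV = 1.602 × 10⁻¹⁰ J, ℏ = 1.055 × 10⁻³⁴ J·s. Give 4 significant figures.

Pressure is [E]/[L]³ = [E]⁴/(ℏc)³.
1 GeV⁴ → 1/(ℏc)³ × (1 GeV in J)⁴ = 2.082 × 10³⁷ Pa.
Convert the energy scale: 154 keV⁴ = 1.54 × 10⁻²² GeV⁴.
Result: 1.54 × 10⁻²² × 2.082 × 10³⁷ = 3.206 × 10¹⁵ Pa.

3.206 × 10¹⁵ Pa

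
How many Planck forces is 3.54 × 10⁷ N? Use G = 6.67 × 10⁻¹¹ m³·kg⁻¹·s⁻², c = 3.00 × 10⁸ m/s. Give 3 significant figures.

Planck force: F_P = c⁴/G = 1.21 × 10⁴⁴ N.
3.54 × 10⁷ / 1.21 × 10⁴⁴ = 2.92 × 10⁻³⁷

2.92 × 10⁻³⁷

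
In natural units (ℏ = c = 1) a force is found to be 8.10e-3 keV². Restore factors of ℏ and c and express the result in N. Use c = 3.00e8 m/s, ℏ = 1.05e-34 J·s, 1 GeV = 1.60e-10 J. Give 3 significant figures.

Force is [E]/[L] = [E]²/(ℏc); restore (ℏc)⁻¹.
1 GeV² → 1/(ℏc) × (1 GeV in J)² = 8.13e5 N.
Convert the energy scale: 8.10e-3 keV² = 8.10e-15 GeV².
Result: 8.10e-15 × 8.13e5 = 6.58e-9 N.

6.58e-9 N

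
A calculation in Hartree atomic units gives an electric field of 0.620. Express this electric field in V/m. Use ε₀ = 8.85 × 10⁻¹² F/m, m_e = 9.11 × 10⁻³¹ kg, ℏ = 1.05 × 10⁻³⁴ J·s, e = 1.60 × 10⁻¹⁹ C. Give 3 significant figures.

3.23 × 10¹¹ V/m

One atomic unit of electric field: E_au = E_h/(e a₀) = m_e²e⁵/((4πε₀)³ℏ⁴) = 5.20 × 10¹¹ V/m.
0.620 × 5.20 × 10¹¹ V/m = 3.23 × 10¹¹ V/m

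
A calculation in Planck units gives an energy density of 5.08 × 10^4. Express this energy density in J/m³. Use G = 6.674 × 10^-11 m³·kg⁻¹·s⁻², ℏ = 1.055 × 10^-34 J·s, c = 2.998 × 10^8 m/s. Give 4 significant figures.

One Planck energy density: u_P = c⁷/(ℏG²) = 4.632 × 10^113 J/m³.
5.08 × 10^4 × 4.632 × 10^113 J/m³ = 2.353 × 10^118 J/m³

2.353 × 10^118 J/m³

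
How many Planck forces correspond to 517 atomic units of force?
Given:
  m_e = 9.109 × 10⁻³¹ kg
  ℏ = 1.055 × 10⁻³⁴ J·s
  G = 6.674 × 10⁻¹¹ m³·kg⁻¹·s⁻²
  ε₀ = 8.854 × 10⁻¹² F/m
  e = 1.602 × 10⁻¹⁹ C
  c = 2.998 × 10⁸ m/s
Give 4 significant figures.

3.511 × 10⁻⁴⁹

atomic unit of force: F_au = E_h/a₀ = m_e²e⁶/((4πε₀)³ℏ⁴) = 8.220 × 10⁻⁸ N
Planck force: F_P = c⁴/G = 1.210 × 10⁴⁴ N
517 × 8.220 × 10⁻⁸ / 1.210 × 10⁴⁴ = 3.511 × 10⁻⁴⁹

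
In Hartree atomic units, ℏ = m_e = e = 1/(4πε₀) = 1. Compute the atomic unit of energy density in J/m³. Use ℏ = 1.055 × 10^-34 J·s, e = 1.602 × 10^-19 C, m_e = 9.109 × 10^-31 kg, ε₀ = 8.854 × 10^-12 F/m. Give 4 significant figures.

The unique combination of the constants set to 1 with dimensions of energy density is u_au = E_h/a₀³ = m_e⁴e¹⁰/((4πε₀)⁵ℏ⁸).
E_h = 4.354 × 10^-18 J
a₀ = 5.297 × 10^-11 m
E_h/a₀³ = 2.929 × 10^13 J/m³

2.929 × 10^13 J/m³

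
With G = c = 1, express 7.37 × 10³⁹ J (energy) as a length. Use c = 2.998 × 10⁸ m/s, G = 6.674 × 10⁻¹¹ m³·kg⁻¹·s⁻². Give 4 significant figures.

6.089 × 10⁻⁵ m

Energy → length via G/c⁴.
7.37 × 10³⁹ J × (G/c⁴) = 6.089 × 10⁻⁵ m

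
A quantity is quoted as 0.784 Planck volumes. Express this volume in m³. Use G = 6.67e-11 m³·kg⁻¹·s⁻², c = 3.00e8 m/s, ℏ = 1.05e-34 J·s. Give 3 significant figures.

One Planck volume: V_P = (ℏG/c³)^(3/2) = 4.18e-105 m³.
0.784 × 4.18e-105 m³ = 3.28e-105 m³

3.28e-105 m³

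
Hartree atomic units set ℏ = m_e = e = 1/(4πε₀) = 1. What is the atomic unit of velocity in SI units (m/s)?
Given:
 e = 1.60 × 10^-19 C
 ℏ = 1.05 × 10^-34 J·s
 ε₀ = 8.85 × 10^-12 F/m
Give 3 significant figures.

Dimensional analysis gives v_au = e²/(4πε₀ℏ).
  = 2.56 × 10^-38 / 1.17 × 10^-44
  = 2.19 × 10^6 m/s

2.19 × 10^6 m/s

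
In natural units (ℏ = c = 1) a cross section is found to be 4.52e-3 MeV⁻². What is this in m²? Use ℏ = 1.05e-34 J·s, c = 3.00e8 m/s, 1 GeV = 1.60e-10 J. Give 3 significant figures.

1.75e-28 m²

Area is [L]² = [E]⁻²·(ℏc)²; restore (ℏc)².
1 GeV⁻² → (ℏc)² × (1 GeV in J)⁻² = 3.88e-32 m².
Convert the energy scale: 4.52e-3 MeV⁻² = 4.52e3 GeV⁻².
Result: 4.52e3 × 3.88e-32 = 1.75e-28 m².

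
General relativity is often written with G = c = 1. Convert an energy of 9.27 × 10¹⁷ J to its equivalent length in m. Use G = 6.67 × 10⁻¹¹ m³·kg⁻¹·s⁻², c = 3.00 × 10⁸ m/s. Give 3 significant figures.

7.63 × 10⁻²⁷ m

Energy → length via G/c⁴.
9.27 × 10¹⁷ J × (G/c⁴) = 7.63 × 10⁻²⁷ m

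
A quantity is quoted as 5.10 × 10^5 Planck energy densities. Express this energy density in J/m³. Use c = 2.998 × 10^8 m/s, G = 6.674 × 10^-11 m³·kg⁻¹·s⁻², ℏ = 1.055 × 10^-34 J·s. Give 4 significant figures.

2.362 × 10^119 J/m³

One Planck energy density: u_P = c⁷/(ℏG²) = 4.632 × 10^113 J/m³.
5.10 × 10^5 × 4.632 × 10^113 J/m³ = 2.362 × 10^119 J/m³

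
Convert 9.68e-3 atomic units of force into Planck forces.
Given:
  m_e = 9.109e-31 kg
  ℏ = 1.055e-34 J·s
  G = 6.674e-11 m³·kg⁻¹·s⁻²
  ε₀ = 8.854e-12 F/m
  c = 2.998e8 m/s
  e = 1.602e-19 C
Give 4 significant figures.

6.573e-54

atomic unit of force: F_au = E_h/a₀ = m_e²e⁶/((4πε₀)³ℏ⁴) = 8.220e-8 N
Planck force: F_P = c⁴/G = 1.210e44 N
9.68e-3 × 8.220e-8 / 1.210e44 = 6.573e-54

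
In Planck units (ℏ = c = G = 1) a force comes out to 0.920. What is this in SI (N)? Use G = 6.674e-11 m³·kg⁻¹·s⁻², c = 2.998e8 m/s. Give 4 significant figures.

One Planck force: F_P = c⁴/G = 1.210e44 N.
0.920 × 1.210e44 N = 1.114e44 N

1.114e44 N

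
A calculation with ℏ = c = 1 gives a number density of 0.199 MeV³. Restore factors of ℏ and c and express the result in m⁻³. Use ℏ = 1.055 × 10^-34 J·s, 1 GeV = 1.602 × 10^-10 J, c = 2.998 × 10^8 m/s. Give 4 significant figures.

2.586 × 10^37 m⁻³

Number density is [L]⁻³ = [E]³/(ℏc)³.
1 GeV³ → 1/(ℏc)³ × (1 GeV in J)³ = 1.299 × 10^47 m⁻³.
Convert the energy scale: 0.199 MeV³ = 1.99 × 10^-10 GeV³.
Result: 1.99 × 10^-10 × 1.299 × 10^47 = 2.586 × 10^37 m⁻³.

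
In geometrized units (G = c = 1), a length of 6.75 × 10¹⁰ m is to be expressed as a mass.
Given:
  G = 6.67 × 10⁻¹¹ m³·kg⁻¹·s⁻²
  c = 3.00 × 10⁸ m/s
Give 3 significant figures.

Length → mass via c²/G.
6.75 × 10¹⁰ m × (c²/G) = 9.11 × 10³⁷ kg

9.11 × 10³⁷ kg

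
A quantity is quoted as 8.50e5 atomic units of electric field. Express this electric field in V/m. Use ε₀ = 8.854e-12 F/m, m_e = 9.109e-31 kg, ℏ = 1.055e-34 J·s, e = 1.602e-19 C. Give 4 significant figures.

One atomic unit of electric field: E_au = E_h/(e a₀) = m_e²e⁵/((4πε₀)³ℏ⁴) = 5.131e11 V/m.
8.50e5 × 5.131e11 V/m = 4.361e17 V/m

4.361e17 V/m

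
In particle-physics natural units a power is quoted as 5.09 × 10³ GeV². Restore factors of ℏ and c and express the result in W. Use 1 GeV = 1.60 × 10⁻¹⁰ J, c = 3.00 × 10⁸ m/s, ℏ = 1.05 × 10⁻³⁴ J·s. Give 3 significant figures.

1.24 × 10¹⁸ W

Power is [E]/[T] = [E]²/ℏ.
1 GeV² → 1/ℏ × (1 GeV in J)² = 2.44 × 10¹⁴ W.
Result: 5.09 × 10³ × 2.44 × 10¹⁴ = 1.24 × 10¹⁸ W.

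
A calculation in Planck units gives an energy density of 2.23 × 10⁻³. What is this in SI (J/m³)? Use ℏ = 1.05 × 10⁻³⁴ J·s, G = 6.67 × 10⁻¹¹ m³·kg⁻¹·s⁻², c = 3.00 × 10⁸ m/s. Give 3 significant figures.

1.04 × 10¹¹¹ J/m³

One Planck energy density: u_P = c⁷/(ℏG²) = 4.68 × 10¹¹³ J/m³.
2.23 × 10⁻³ × 4.68 × 10¹¹³ J/m³ = 1.04 × 10¹¹¹ J/m³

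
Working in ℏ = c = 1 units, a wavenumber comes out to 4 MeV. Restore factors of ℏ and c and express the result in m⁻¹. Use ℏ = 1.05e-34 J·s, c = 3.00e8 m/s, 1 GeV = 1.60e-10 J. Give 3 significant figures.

Inverse length is [E]/(ℏc).
1 GeV → 1/(ℏc) × (1 GeV in J) = 5.08e15 m⁻¹.
Convert the energy scale: 4 MeV = 4.00e-3 GeV.
Result: 4.00e-3 × 5.08e15 = 2.03e13 m⁻¹.

2.03e13 m⁻¹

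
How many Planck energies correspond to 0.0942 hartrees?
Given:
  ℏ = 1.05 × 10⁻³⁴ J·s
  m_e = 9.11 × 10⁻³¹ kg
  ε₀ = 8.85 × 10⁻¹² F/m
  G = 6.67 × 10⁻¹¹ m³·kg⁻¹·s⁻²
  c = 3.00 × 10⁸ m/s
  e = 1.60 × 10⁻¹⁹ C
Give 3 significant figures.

hartree: E_h = m_e e⁴/(4πε₀ℏ)² = 4.38 × 10⁻¹⁸ J
Planck energy: E_P = √(ℏc⁵/G) = 1.96 × 10⁹ J
0.0942 × 4.38 × 10⁻¹⁸ / 1.96 × 10⁹ = 2.11 × 10⁻²⁸

2.11 × 10⁻²⁸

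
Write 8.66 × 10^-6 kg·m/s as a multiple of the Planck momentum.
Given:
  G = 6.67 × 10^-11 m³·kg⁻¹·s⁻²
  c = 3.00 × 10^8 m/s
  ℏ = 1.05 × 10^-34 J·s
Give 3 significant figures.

Planck momentum: p_P = √(ℏc³/G) = 6.52 kg·m/s.
8.66 × 10^-6 / 6.52 = 1.33 × 10^-6

1.33 × 10^-6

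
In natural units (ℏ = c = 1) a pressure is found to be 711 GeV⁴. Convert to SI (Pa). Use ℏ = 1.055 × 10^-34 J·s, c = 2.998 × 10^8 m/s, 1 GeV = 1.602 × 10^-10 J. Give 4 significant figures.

Pressure is [E]/[L]³ = [E]⁴/(ℏc)³.
1 GeV⁴ → 1/(ℏc)³ × (1 GeV in J)⁴ = 2.082 × 10^37 Pa.
Result: 711 × 2.082 × 10^37 = 1.480 × 10^40 Pa.

1.480 × 10^40 Pa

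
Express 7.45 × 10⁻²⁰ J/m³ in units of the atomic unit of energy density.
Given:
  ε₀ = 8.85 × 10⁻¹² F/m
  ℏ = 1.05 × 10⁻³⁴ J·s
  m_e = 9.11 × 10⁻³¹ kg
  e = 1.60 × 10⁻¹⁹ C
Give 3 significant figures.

2.47 × 10⁻³³

atomic unit of energy density: u_au = E_h/a₀³ = m_e⁴e¹⁰/((4πε₀)⁵ℏ⁸) = 3.01 × 10¹³ J/m³.
7.45 × 10⁻²⁰ / 3.01 × 10¹³ = 2.47 × 10⁻³³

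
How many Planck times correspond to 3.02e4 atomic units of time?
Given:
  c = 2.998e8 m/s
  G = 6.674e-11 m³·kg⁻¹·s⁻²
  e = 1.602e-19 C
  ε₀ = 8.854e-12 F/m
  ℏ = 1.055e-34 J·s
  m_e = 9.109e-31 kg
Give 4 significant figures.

1.357e31

atomic unit of time: τ_au = (4πε₀)²ℏ³/(m_e e⁴) = 2.423e-17 s
Planck time: t_P = √(ℏG/c⁵) = 5.392e-44 s
3.02e4 × 2.423e-17 / 5.392e-44 = 1.357e31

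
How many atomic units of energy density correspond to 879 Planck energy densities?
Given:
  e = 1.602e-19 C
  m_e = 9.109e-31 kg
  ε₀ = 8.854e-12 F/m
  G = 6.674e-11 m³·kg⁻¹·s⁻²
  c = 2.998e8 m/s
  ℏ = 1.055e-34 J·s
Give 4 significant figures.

1.390e103

Planck energy density: u_P = c⁷/(ℏG²) = 4.632e113 J/m³
atomic unit of energy density: u_au = E_h/a₀³ = m_e⁴e¹⁰/((4πε₀)⁵ℏ⁸) = 2.929e13 J/m³
879 × 4.632e113 / 2.929e13 = 1.390e103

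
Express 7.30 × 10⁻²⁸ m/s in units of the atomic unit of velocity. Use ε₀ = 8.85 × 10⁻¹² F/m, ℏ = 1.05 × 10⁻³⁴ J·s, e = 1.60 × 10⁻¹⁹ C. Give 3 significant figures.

3.33 × 10⁻³⁴

atomic unit of velocity: v_au = e²/(4πε₀ℏ) = 2.19 × 10⁶ m/s.
7.30 × 10⁻²⁸ / 2.19 × 10⁶ = 3.33 × 10⁻³⁴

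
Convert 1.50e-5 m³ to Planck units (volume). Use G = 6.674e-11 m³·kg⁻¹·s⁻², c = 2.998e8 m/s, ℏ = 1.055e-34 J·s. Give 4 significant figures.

3.551e99

Planck volume: V_P = (ℏG/c³)^(3/2) = 4.224e-105 m³.
1.50e-5 / 4.224e-105 = 3.551e99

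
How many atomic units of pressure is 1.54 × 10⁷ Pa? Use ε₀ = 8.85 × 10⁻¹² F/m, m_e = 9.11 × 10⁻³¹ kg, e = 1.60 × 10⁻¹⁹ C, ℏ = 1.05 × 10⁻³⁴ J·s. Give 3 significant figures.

atomic unit of pressure: P_au = E_h/a₀³ = m_e⁴e¹⁰/((4πε₀)⁵ℏ⁸) = 3.01 × 10¹³ Pa.
1.54 × 10⁷ / 3.01 × 10¹³ = 5.11 × 10⁻⁷

5.11 × 10⁻⁷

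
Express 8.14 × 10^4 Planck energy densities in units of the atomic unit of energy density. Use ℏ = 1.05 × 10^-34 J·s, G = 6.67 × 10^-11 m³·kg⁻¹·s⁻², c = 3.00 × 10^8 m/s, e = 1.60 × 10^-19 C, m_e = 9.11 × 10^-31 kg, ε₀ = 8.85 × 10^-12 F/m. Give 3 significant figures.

1.26 × 10^105

Planck energy density: u_P = c⁷/(ℏG²) = 4.68 × 10^113 J/m³
atomic unit of energy density: u_au = E_h/a₀³ = m_e⁴e¹⁰/((4πε₀)⁵ℏ⁸) = 3.01 × 10^13 J/m³
8.14 × 10^4 × 4.68 × 10^113 / 3.01 × 10^13 = 1.26 × 10^105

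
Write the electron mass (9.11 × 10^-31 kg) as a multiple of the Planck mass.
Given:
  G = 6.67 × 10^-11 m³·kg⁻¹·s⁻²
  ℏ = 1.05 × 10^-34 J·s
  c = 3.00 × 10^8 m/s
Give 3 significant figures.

Planck mass: m_P = √(ℏc/G) = 2.17 × 10^-8 kg.
9.11 × 10^-31 / 2.17 × 10^-8 = 4.19 × 10^-23

4.19 × 10^-23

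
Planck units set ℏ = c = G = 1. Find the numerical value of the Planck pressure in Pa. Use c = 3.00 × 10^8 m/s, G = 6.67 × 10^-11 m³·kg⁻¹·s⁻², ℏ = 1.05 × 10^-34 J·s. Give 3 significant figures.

Dimensional analysis gives p_P = c⁷/(ℏG²).
  = 2.19 × 10^59 / 4.67 × 10^-55
  = 4.68 × 10^113 Pa

4.68 × 10^113 Pa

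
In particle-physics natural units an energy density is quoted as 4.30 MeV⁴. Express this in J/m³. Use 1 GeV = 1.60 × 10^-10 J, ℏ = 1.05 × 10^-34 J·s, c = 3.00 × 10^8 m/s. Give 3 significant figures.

9.02 × 10^25 J/m³

[E]/[L]³ = [E]⁴/(ℏc)³; restore (ℏc)⁻³.
1 GeV⁴ → 1/(ℏc)³ × (1 GeV in J)⁴ = 2.10 × 10^37 J/m³.
Convert the energy scale: 4.30 MeV⁴ = 4.30 × 10^-12 GeV⁴.
Result: 4.30 × 10^-12 × 2.10 × 10^37 = 9.02 × 10^25 J/m³.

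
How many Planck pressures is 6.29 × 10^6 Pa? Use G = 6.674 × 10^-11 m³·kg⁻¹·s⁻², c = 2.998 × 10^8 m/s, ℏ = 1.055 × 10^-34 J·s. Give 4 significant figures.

Planck pressure: p_P = c⁷/(ℏG²) = 4.632 × 10^113 Pa.
6.29 × 10^6 / 4.632 × 10^113 = 1.358 × 10^-107

1.358 × 10^-107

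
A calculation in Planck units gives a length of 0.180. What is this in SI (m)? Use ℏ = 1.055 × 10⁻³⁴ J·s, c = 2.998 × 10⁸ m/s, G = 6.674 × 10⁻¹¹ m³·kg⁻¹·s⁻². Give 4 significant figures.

2.910 × 10⁻³⁶ m

One Planck length: ℓ_P = √(ℏG/c³) = 1.616 × 10⁻³⁵ m.
0.180 × 1.616 × 10⁻³⁵ m = 2.910 × 10⁻³⁶ m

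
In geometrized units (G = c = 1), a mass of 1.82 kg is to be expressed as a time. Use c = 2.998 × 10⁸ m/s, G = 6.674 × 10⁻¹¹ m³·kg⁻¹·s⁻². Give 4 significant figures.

4.508 × 10⁻³⁶ s

Mass → time via G/c³.
1.82 kg × (G/c³) = 4.508 × 10⁻³⁶ s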